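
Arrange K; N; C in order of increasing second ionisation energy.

Consider each +1 ion: K⁺ is the bare [Ar] core; N⁺ still has 4 valence electrons; C⁺ still has 3 valence electrons.
Breaking into a closed-shell core is much more expensive than removing a leftover valence electron — K has the largest IE_2 here.
Valence configurations: N⁺ [He]2s²2p², C⁺ [He]2s²2p¹.
The numbers (kJ/mol): K 3052, N 2856, C 2353.
Putting it together, IE_2: C < N < K.

C < N < K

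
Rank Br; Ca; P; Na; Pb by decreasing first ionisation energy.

Br > P > Pb > Ca > Na

First ionization energy rises across a period (greater Z_eff holds electrons more tightly) and falls down a group (valence electrons are farther from the nucleus).
These span different periods and groups, so the two trends combine.
Ca > Na: period and group pull opposite ways; the across-period shift dominates (590 vs 496 kJ/mol).
Pb > Ca: the two effects oppose for this pair; the across-period effect wins (716 vs 590 kJ/mol).
P > Pb: relative to Pb, both the across-period and down-group shifts push P's first ionization energy up.
Br > P: the two effects oppose for this pair; the across-period effect wins (1140 vs 1012 kJ/mol).
Approximate values (kJ/mol): Na 496, P 1012, Ca 590, Br 1140, Pb 716.
So from highest to lowest: Br > P > Pb > Ca > Na.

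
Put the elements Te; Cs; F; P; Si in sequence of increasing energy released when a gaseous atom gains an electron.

Cs < P < Si < Te < F

F is in period 2, group 17; Si is in period 3, group 14; P is in period 3, group 15; Te is in period 5, group 16; Cs is in period 6, group 1.
Electron affinity generally becomes more exothermic across a period toward the halogens and less exothermic down a group.
These span different periods and groups, so the two trends combine.
P > Cs: both effects reinforce here, so P is clearly the higher of the two.
Si > P: this pair runs against the simple trend — see the exception note.
Te > Si: the two effects oppose for this pair; the across-period effect wins (190 vs 134 kJ/mol).
F > Te: both effects reinforce here, so F is clearly the higher of the two.
Note the exception: Si has a higher electron affinity than P, contrary to the simple trend — adding an electron to P's half-filled 3p³ is unfavourable, so Si (3p²) has the more exothermic EA.
Approximate values (kJ/mol): F 328, Si 134, P 72, Te 190, Cs 46.
So from lowest to highest: Cs < P < Si < Te < F.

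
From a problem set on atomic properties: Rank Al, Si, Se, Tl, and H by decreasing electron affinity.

Se > Si > H > Al > Tl

H is in period 1, group 1; Al is in period 3, group 13; Si is in period 3, group 14; Se is in period 4, group 16; Tl is in period 6, group 13.
Adding an electron releases more energy for atoms nearer the top right (short of the noble gases).
These span different periods and groups, so the two trends combine.
Al > Tl: Al sits above Tl in group 13, so the down-group effect alone puts Al higher.
H > Al: period and group pull opposite ways; the down-group shift dominates (73 vs 42 kJ/mol).
Si > H: period and group pull opposite ways; the across-period shift dominates (134 vs 73 kJ/mol).
Se > Si: period and group pull opposite ways; the across-period shift dominates (195 vs 134 kJ/mol).
Approximate values (kJ/mol): H 73, Al 42, Si 134, Se 195, Tl 19.
So from highest to lowest: Se > Si > H > Al > Tl.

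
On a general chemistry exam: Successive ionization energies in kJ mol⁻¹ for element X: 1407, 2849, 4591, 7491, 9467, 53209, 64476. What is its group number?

Group 15

Look for the largest jump between consecutive ionization energies: IE6/IE5 ≈ 5.6, far larger than any earlier ratio.
That jump marks the point where a core electron is being removed. So the atom has 5 valence electrons.
A main-group element with 5 valence electrons is in group 15.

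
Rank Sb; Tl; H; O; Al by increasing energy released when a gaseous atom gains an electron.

Adding an electron releases more energy for atoms nearer the top right (short of the noble gases).
These span different periods and groups, so the two trends combine.
Al > Tl: Al sits above Tl in group 13, so the down-group effect alone puts Al higher.
H > Al: the two effects oppose for this pair; the down-group effect wins (73 vs 42 kJ/mol).
Sb > H: period and group pull opposite ways; the across-period shift dominates (103 vs 73 kJ/mol).
O > Sb: both effects reinforce here, so O is clearly the higher of the two.
Approximate values (kJ/mol): H 73, O 141, Al 42, Sb 103, Tl 19.
So from lowest to highest: Tl < Al < H < Sb < O.

Tl < Al < H < Sb < O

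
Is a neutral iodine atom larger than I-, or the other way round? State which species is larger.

I-

Forming I- adds 1 electron to I. More electron–electron repulsion in the same shell, with unchanged nuclear charge, lets the cloud expand.
An anion is larger than its parent atom: I- > I.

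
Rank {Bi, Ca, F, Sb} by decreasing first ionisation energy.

F is in period 2, group 17; Ca is in period 4, group 2; Sb is in period 5, group 15; Bi is in period 6, group 15.
First ionization energy rises across a period (greater Z_eff holds electrons more tightly) and falls down a group (valence electrons are farther from the nucleus).
Neither a single period nor a single group — weigh both effects.
Bi > Ca: period and group pull opposite ways; the across-period shift dominates (703 vs 590 kJ/mol).
Sb > Bi: Sb sits above Bi in group 15, so the down-group effect alone puts Sb higher.
F > Sb: relative to Sb, both the across-period and down-group shifts push F's first ionization energy up.
Approximate values (kJ/mol): F 1681, Ca 590, Sb 831, Bi 703.
So from highest to lowest: F > Sb > Bi > Ca.

F > Sb > Bi > Ca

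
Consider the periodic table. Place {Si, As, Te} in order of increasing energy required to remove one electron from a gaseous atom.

First ionization energy rises across a period (greater Z_eff holds electrons more tightly) and falls down a group (valence electrons are farther from the nucleus).
These sit on a diagonal, where the across-period and down-group effects partly cancel.
Te > Si: the two effects oppose for this pair; the across-period effect wins (869 vs 786 kJ/mol).
As > Te: the two effects oppose for this pair; the down-group effect wins (947 vs 869 kJ/mol).
Approximate values (kJ/mol): Si 786, As 947, Te 869.
So from lowest to highest: Si < Te < As.

Si < Te < As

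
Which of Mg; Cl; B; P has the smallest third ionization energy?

P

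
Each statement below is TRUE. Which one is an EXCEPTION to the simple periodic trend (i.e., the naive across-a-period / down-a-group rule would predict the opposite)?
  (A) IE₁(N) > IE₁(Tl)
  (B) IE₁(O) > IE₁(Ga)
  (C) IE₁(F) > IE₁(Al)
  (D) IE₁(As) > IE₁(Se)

The general trend: IE₁ increases across a period and decreases down a group.
(A) N (period 2, group 15) vs Tl (period 6, group 13): the stated order agrees with the simple trend.
(B) O (period 2, group 16) vs Ga (period 4, group 13): the stated order agrees with the simple trend.
(C) F (period 2, group 17) vs Al (period 3, group 13): the stated order agrees with the simple trend.
(D) As (period 4, group 15) vs Se (period 4, group 16): the stated order contradicts the simple trend.
The exception is (D): Se (4p⁴) ionizes more easily than half-filled As (4p³).

(D)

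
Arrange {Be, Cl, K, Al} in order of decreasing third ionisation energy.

Be > K > Cl > Al

Consider each +2 ion: Be²⁺ is the bare [He] core; Cl²⁺ still has 5 valence electrons; K²⁺ is already 1 electron into the core; Al²⁺ still has 1 valence electron.
Core electrons are held far more tightly than valence electrons, so K and Be top the IE_3 order.
Valence configurations: Cl²⁺ [Ne]3s²3p³, Al²⁺ [Ne]3s¹.
The numbers (kJ/mol): Be 14849, Cl 3822, K 4420, Al 2745.
Putting it together, IE_3: Al < Cl < K < Be.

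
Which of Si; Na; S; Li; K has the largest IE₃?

Li

Consider each +2 ion: Si²⁺ still has 2 valence electrons; Na²⁺ is already 1 electron into the core; S²⁺ still has 4 valence electrons; Li²⁺ is already 1 electron into the core; K²⁺ is already 1 electron into the core.
Core electrons are held far more tightly than valence electrons, so K, Na and Li top the IE_3 order.
Valence configurations: Si²⁺ [Ne]3s², S²⁺ [Ne]3s²3p².
The numbers (kJ/mol): Si 3232, Na 6910, S 3357, Li 11815, K 4420.
Overall IE_3 order: Si < S < K < Na < Li.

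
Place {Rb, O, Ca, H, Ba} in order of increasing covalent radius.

H < O < Ca < Ba < Rb

H is in period 1, group 1; O is in period 2, group 16; Ca is in period 4, group 2; Rb is in period 5, group 1; Ba is in period 6, group 2.
Across a period the added protons contract the valence shell; down a group each new principal shell makes the atom larger.
Here both period and group differ, so the two effects have to be weighed against each other.
O > H: period and group pull opposite ways; the down-group shift dominates (63 vs 32 pm).
Ca > O: both effects reinforce here, so Ca is clearly the larger of the two.
Ba > Ca: Ba sits below Ca in group 2, so the down-group effect alone puts Ba larger.
Rb > Ba: period and group pull opposite ways; the across-period shift dominates (210 vs 196 pm).
For reference (pm): H 32, O 63, Ca 171, Rb 210, Ba 196.
So from smallest to largest: H < O < Ca < Ba < Rb.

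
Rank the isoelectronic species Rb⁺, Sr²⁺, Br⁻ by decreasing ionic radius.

Br⁻ > Rb⁺ > Sr²⁺

All of these have 36 electrons, so size is governed by nuclear charge alone: the more protons, the stronger the pull on the same electron cloud, and the smaller the ion.
Nuclear charges: Sr²⁺ (Z=38), Rb⁺ (Z=37), Br⁻ (Z=35).
Largest to smallest: Br⁻ > Rb⁺ > Sr²⁺.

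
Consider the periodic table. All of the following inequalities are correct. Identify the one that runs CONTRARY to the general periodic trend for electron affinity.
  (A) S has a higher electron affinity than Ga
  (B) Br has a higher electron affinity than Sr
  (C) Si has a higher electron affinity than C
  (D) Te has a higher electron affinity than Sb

(C)

The general trend: electron affinity increases across a period and decreases down a group.
(A) S (period 3, group 16) vs Ga (period 4, group 13): the stated order agrees with the simple trend.
(B) Br (period 4, group 17) vs Sr (period 5, group 2): the stated order agrees with the simple trend.
(C) Si (period 3, group 14) vs C (period 2, group 14): the stated order contradicts the simple trend.
(D) Te (period 5, group 16) vs Sb (period 5, group 15): the stated order agrees with the simple trend.
The exception is (C): Si's larger, more diffuse 3p orbitals accept an added electron slightly more readily than C's compact 2p.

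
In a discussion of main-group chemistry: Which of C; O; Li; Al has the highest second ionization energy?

Li

Consider each +1 ion: C⁺ still has 3 valence electrons; O⁺ still has 5 valence electrons; Li⁺ is the bare [He] core; Al⁺ still has 2 valence electrons.
Breaking into a closed-shell core is much more expensive than removing a leftover valence electron — Li has the largest IE_2 here.
Valence configurations: C⁺ [He]2s²2p¹, O⁺ [He]2s²2p³, Al⁺ [Ne]3s².
Tabulated IE_2 (kJ/mol): C 2353, O 3388, Li 7298, Al 1817.
Hence IE_2: Al < C < O < Li.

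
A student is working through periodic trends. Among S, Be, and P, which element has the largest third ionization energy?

Consider each +2 ion: S²⁺ still has 4 valence electrons; Be²⁺ is the bare [He] core; P²⁺ still has 3 valence electrons.
Pulling an electron out of a noble-gas core costs far more than removing a remaining valence electron, so Be sits at the high end of IE_3.
Valence configurations: S²⁺ [Ne]3s²3p², P²⁺ [Ne]3s²3p¹.
Approximate IE_3 values (kJ/mol): S 3357, Be 14849, P 2914.
Putting it together, IE_3: P < S < Be.

Be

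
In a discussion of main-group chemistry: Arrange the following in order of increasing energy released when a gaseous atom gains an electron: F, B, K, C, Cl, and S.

B, K, C, S, F, Cl

EA tends to increase across a period and decrease down a group, though the pattern is less regular than for IE or radius.
These span different periods and groups, so the two trends combine.
K > B: this pair runs against the simple trend — see the exception note.
C > K: both effects reinforce here, so C is clearly the higher of the two.
S > C: period and group pull opposite ways; the across-period shift dominates (200 vs 122 kJ/mol).
F > S: both effects reinforce here, so F is clearly the higher of the two.
Cl > F: this pair runs against the simple trend — see the exception note.
Note the exception: K has a higher electron affinity than B, contrary to the simple trend — B's ns²np¹ configuration gives only a small electron affinity — the sparsely filled np subshell binds an added electron weakly.
Note the exception: Cl has a higher electron affinity than F, contrary to the simple trend — F's small 2p subshell makes the incoming electron feel strong e⁻–e⁻ repulsion, so Cl actually releases more energy on gaining an electron.
Tabulated electron affinity (kJ/mol): B 27, C 122, F 328, S 200, Cl 349, K 48.
So from lowest to highest: B < K < C < S < F < Cl.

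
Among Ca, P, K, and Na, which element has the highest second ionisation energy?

Na

After 1 electron has been removed, what remains? Ca⁺ still has 1 valence electron; P⁺ still has 4 valence electrons; K⁺ is the bare [Ar] core; Na⁺ is the bare [Ne] core.
Breaking into a closed-shell core is much more expensive than removing a leftover valence electron — K and Na have the largest IE_2 here.
Valence configurations: Ca⁺ [Ar]4s¹, P⁺ [Ne]3s²3p².
Tabulated IE_2 (kJ/mol): Ca 1145, P 1907, K 3052, Na 4562.
Overall IE_2 order: Ca < P < K < Na.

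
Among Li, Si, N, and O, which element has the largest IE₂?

Li

IE_2 is the cost of taking one more electron from the +1 cation: Li⁺ is the bare [He] core; Si⁺ still has 3 valence electrons; N⁺ still has 4 valence electrons; O⁺ still has 5 valence electrons.
Core electrons are held far more tightly than valence electrons, so Li tops the IE_2 order.
Valence configurations: Si⁺ [Ne]3s²3p¹, N⁺ [He]2s²2p², O⁺ [He]2s²2p³.
The numbers (kJ/mol): Li 7298, Si 1577, N 2856, O 3388.
Putting it together, IE_2: Si < N < O < Li.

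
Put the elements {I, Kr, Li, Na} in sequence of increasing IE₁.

Na < Li < I < Kr

Li is in period 2, group 1; Na is in period 3, group 1; Kr is in period 4, group 18; I is in period 5, group 17.
First ionization energy rises across a period (greater Z_eff holds electrons more tightly) and falls down a group (valence electrons are farther from the nucleus).
These span different periods and groups, so the two trends combine.
Li > Na: Li sits above Na in group 1, so the down-group effect alone puts Li higher.
I > Li: period and group pull opposite ways; the across-period shift dominates (1008 vs 520 kJ/mol).
Kr > I: relative to I, both the across-period and down-group shifts push Kr's first ionization energy up.
Tabulated first ionization energy (kJ/mol): Li 520, Na 496, Kr 1351, I 1008.
So from lowest to highest: Na < Li < I < Kr.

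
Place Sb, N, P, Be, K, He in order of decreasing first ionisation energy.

He > N > P > Be > Sb > K

He is in period 1, group 18; Be is in period 2, group 2; N is in period 2, group 15; P is in period 3, group 15; K is in period 4, group 1; Sb is in period 5, group 15.
IE₁ increases left→right with effective nuclear charge and decreases top→bottom as the valence shell moves farther out.
Neither a single period nor a single group — weigh both effects.
Sb > K: the two effects oppose for this pair; the across-period effect wins (831 vs 419 kJ/mol).
Be > Sb: period and group pull opposite ways; the down-group shift dominates (900 vs 831 kJ/mol).
P > Be: period and group pull opposite ways; the across-period shift dominates (1012 vs 900 kJ/mol).
N > P: N sits above P in group 15, so the down-group effect alone puts N higher.
He > N: relative to N, both the across-period and down-group shifts push He's first ionization energy up.
Approximate values (kJ/mol): He 2372, Be 900, N 1402, P 1012, K 419, Sb 831.
So from highest to lowest: He > N > P > Be > Sb > K.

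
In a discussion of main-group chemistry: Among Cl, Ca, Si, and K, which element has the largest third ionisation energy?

Ca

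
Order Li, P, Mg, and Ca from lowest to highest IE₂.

Ca < Mg < P < Li

After 1 electron has been removed, what remains? Li⁺ is the bare [He] core; P⁺ still has 4 valence electrons; Mg⁺ still has 1 valence electron; Ca⁺ still has 1 valence electron.
Breaking into a closed-shell core is much more expensive than removing a leftover valence electron — Li has the largest IE_2 here.
Valence configurations: P⁺ [Ne]3s²3p², Mg⁺ [Ne]3s¹, Ca⁺ [Ar]4s¹.
Approximate IE_2 values (kJ/mol): Li 7298, P 1907, Mg 1451, Ca 1145.
Hence IE_2: Ca < Mg < P < Li.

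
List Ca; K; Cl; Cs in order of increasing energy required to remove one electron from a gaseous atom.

Cs, K, Ca, Cl

First ionization energy rises across a period (greater Z_eff holds electrons more tightly) and falls down a group (valence electrons are farther from the nucleus).
These span different periods and groups, so the two trends combine.
K > Cs: K sits above Cs in group 1, so the down-group effect alone puts K higher.
Ca > K: both are in period 4; the period trend gives Ca the larger value.
Cl > Ca: relative to Ca, both the across-period and down-group shifts push Cl's first ionization energy up.
For reference (kJ/mol): Cl 1251, K 419, Ca 590, Cs 376.
So from lowest to highest: Cs < K < Ca < Cl.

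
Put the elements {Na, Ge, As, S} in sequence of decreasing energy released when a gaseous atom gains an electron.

Adding an electron releases more energy for atoms nearer the top right (short of the noble gases).
These span different periods and groups, so the two trends combine.
As > Na: the two effects oppose for this pair; the across-period effect wins (78 vs 53 kJ/mol).
Ge > As: this pair runs against the simple trend — see the exception note.
S > Ge: relative to Ge, both the across-period and down-group shifts push S's electron affinity up.
Note the exception: Ge has a higher electron affinity than As, contrary to the simple trend — adding an electron to As's half-filled 4p³ is unfavourable, so Ge (4p²) has the more exothermic EA.
Approximate values (kJ/mol): Na 53, S 200, Ge 119, As 78.
So from highest to lowest: S > Ge > As > Na.

S > Ge > As > Na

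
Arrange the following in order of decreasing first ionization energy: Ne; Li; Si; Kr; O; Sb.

Ne > Kr > O > Sb > Si > Li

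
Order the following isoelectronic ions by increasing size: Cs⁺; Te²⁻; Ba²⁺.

Ba²⁺ < Cs⁺ < Te²⁻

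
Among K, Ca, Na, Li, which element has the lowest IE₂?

Ca

Consider each +1 ion: K⁺ is the bare [Ar] core; Ca⁺ still has 1 valence electron; Na⁺ is the bare [Ne] core; Li⁺ is the bare [He] core.
Core electrons are held far more tightly than valence electrons, so K, Na and Li top the IE_2 order.
Approximate IE_2 values (kJ/mol): K 3052, Ca 1145, Na 4562, Li 7298.
So the second ionization energies run Ca < K < Na < Li.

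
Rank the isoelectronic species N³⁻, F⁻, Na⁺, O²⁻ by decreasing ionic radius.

N³⁻ > O²⁻ > F⁻ > Na⁺

All of these have 10 electrons, so size is governed by nuclear charge alone: the more protons, the stronger the pull on the same electron cloud, and the smaller the ion.
Nuclear charges: Na⁺ (Z=11), F⁻ (Z=9), O²⁻ (Z=8), N³⁻ (Z=7).
Largest to smallest: N³⁻ > O²⁻ > F⁻ > Na⁺.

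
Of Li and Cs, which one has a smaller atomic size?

Li is in period 2, group 1; Cs is in period 6, group 1.
Atomic radius shrinks across a period as nuclear charge pulls the same shell inward, and grows down a group as new shells are added.
All are in group 1, so atomic radius increases down the group.
So Li has the smaller atomic size (Li < Cs).

Li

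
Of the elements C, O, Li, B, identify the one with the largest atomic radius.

Li

Moving right in a period, electrons are added to the same shell under a stronger nuclear pull, so atoms get smaller; moving down, a new shell is opened and atoms get larger.
All lie in period 2, so atomic radius increases right to left.
The largest atomic radius among these belongs to Li.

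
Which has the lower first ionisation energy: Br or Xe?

Br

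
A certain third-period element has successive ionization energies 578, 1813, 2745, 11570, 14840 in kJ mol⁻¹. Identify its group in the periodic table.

Group 13

Look for the largest jump between consecutive ionization energies: IE4/IE3 ≈ 4.2, far larger than any earlier ratio.
That jump marks the point where a core electron is being removed. So the atom has 3 valence electrons.
A main-group element with 3 valence electrons is in group 13.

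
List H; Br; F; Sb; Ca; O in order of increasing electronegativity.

Ca < Sb < H < Br < O < F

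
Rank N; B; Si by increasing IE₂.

Si, B, N

After 1 electron has been removed, what remains? N⁺ still has 4 valence electrons; B⁺ still has 2 valence electrons; Si⁺ still has 3 valence electrons.
All are still removing valence electrons, so compare the +1 ions as you would atoms: IE_2 generally rises across a period (higher Z_eff) and falls down a group (larger shell), subject to the usual subshell exceptions.
Valence configurations: N⁺ [He]2s²2p², B⁺ [He]2s², Si⁺ [Ne]3s²3p¹.
The numbers (kJ/mol): N 2856, B 2427, Si 1577.
So the second ionization energies run Si < B < N.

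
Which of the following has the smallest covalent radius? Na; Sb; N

N

N is in period 2, group 15; Na is in period 3, group 1; Sb is in period 5, group 15.
Across a period the added protons contract the valence shell; down a group each new principal shell makes the atom larger.
These span different periods and groups, so the two trends combine.
Sb > N: Sb sits below N in group 15, so the down-group effect alone puts Sb larger.
Na > Sb: period and group pull opposite ways; the across-period shift dominates (155 vs 140 pm).
For reference (pm): N 71, Na 155, Sb 140.
The smallest covalent radius among these belongs to N.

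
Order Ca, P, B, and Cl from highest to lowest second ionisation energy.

B, Cl, P, Ca

After 1 electron has been removed, what remains? Ca⁺ still has 1 valence electron; P⁺ still has 4 valence electrons; B⁺ still has 2 valence electrons; Cl⁺ still has 6 valence electrons.
All are still removing valence electrons, so compare the +1 ions as you would atoms: IE_2 generally rises across a period (higher Z_eff) and falls down a group (larger shell), subject to the usual subshell exceptions.
Valence configurations: Ca⁺ [Ar]4s¹, P⁺ [Ne]3s²3p², B⁺ [He]2s², Cl⁺ [Ne]3s²3p⁴.
The numbers (kJ/mol): Ca 1145, P 1907, B 2427, Cl 2298.
Hence IE_2: Ca < P < Cl < B.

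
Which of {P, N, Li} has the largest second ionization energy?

After 1 electron has been removed, what remains? P⁺ still has 4 valence electrons; N⁺ still has 4 valence electrons; Li⁺ is the bare [He] core.
Pulling an electron out of a noble-gas core costs far more than removing a remaining valence electron, so Li sits at the high end of IE_2.
Valence configurations: P⁺ [Ne]3s²3p², N⁺ [He]2s²2p².
The numbers (kJ/mol): P 1907, N 2856, Li 7298.
Overall IE_2 order: P < N < Li.

Li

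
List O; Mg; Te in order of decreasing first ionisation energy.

First ionization energy rises across a period (greater Z_eff holds electrons more tightly) and falls down a group (valence electrons are farther from the nucleus).
Neither a single period nor a single group — weigh both effects.
Te > Mg: period and group pull opposite ways; the across-period shift dominates (869 vs 738 kJ/mol).
O > Te: O sits above Te in group 16, so the down-group effect alone puts O higher.
Tabulated first ionization energy (kJ/mol): O 1314, Mg 738, Te 869.
So from highest to lowest: O > Te > Mg.

O, Te, Mg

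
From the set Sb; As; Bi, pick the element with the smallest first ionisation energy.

Bi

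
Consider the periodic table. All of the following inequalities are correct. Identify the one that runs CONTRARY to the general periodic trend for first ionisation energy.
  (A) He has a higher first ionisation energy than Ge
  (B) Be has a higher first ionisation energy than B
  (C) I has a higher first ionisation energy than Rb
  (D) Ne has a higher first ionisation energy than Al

(B)

The general trend: first ionisation energy increases across a period and decreases down a group.
(A) He (period 1, group 18) vs Ge (period 4, group 14): the stated order agrees with the simple trend.
(B) Be (period 2, group 2) vs B (period 2, group 13): the stated order contradicts the simple trend.
(C) I (period 5, group 17) vs Rb (period 5, group 1): the stated order agrees with the simple trend.
(D) Ne (period 2, group 18) vs Al (period 3, group 13): the stated order agrees with the simple trend.
The exception is (B): removing B's lone 2p electron is easier than breaking Be's filled 2s².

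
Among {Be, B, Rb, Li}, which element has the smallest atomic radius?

B

Across a period the added protons contract the valence shell; down a group each new principal shell makes the atom larger.
These span different periods and groups, so the two trends combine.
Be > B: Be lies to the left of B in period 2, so the across-period effect alone puts Be larger.
Li > Be: both are in period 2; the period trend gives Li the larger value.
Rb > Li: Rb sits below Li in group 1, so the down-group effect alone puts Rb larger.
Tabulated atomic radius (pm): Li 133, Be 102, B 85, Rb 210.
The smallest atomic radius among these belongs to B.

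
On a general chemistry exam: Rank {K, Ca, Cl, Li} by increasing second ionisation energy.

Ca < Cl < K < Li

The second ionization energy removes an electron from the +1 ion. For each element: K⁺ is the bare [Ar] core; Ca⁺ still has 1 valence electron; Cl⁺ still has 6 valence electrons; Li⁺ is the bare [He] core.
Breaking into a closed-shell core is much more expensive than removing a leftover valence electron — K and Li have the largest IE_2 here.
Valence configurations: Ca⁺ [Ar]4s¹, Cl⁺ [Ne]3s²3p⁴.
Approximate IE_2 values (kJ/mol): K 3052, Ca 1145, Cl 2298, Li 7298.
Hence IE_2: Ca < Cl < K < Li.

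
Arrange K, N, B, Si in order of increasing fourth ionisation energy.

Consider each +3 ion: K³⁺ is already 2 electrons into the core; N³⁺ still has 2 valence electrons; B³⁺ is the bare [He] core; Si³⁺ still has 1 valence electron.
Usually core removal costs more than valence removal, but here the competition is close: a tightly held n=2 valence electron can cost more to remove than an n=3 core electron, so the actual values have to decide it.
Valence configurations: N³⁺ [He]2s², Si³⁺ [Ne]3s¹.
Approximate IE_4 values (kJ/mol): K 5877, N 7475, B 25026, Si 4356.
Hence IE_4: Si < K < N < B.

Si < K < N < B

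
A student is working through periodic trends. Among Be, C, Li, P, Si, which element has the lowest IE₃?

Consider each +2 ion: Be²⁺ is the bare [He] core; C²⁺ still has 2 valence electrons; Li²⁺ is already 1 electron into the core; P²⁺ still has 3 valence electrons; Si²⁺ still has 2 valence electrons.
Breaking into a closed-shell core is much more expensive than removing a leftover valence electron — Li and Be have the largest IE_3 here.
Valence configurations: C²⁺ [He]2s², P²⁺ [Ne]3s²3p¹, Si²⁺ [Ne]3s².
P²⁺ loses a lone 3p electron whereas Si²⁺ must break into a filled 3s² pair, so IE_3(Si) > IE_3(P) even though P has the higher nuclear charge.
The numbers (kJ/mol): Be 14849, C 4620, Li 11815, P 2914, Si 3232.
Overall IE_3 order: P < Si < C < Li < Be.

P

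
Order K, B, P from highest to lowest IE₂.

K > B > P

After 1 electron has been removed, what remains? K⁺ is the bare [Ar] core; B⁺ still has 2 valence electrons; P⁺ still has 4 valence electrons.
Pulling an electron out of a noble-gas core costs far more than removing a remaining valence electron, so K sits at the high end of IE_2.
Valence configurations: B⁺ [He]2s², P⁺ [Ne]3s²3p².
The numbers (kJ/mol): K 3052, B 2427, P 1907.
So the second ionization energies run P < B < K.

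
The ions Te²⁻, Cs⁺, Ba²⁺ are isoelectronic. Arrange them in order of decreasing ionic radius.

All of these have 54 electrons, so size is governed by nuclear charge alone: the more protons, the stronger the pull on the same electron cloud, and the smaller the ion.
Nuclear charges: Ba²⁺ (Z=56), Cs⁺ (Z=55), Te²⁻ (Z=52).
Largest to smallest: Te²⁻ > Cs⁺ > Ba²⁺.

Te²⁻ > Cs⁺ > Ba²⁺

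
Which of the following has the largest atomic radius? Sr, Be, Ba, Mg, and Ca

Ba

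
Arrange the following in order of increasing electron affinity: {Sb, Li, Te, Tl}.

Electron affinity generally becomes more exothermic across a period toward the halogens and less exothermic down a group.
Here both period and group differ, so the two effects have to be weighed against each other.
Li > Tl: the two effects oppose for this pair; the down-group effect wins (60 vs 19 kJ/mol).
Sb > Li: the two effects oppose for this pair; the across-period effect wins (103 vs 60 kJ/mol).
Te > Sb: Te lies to the right of Sb in period 5, so the across-period effect alone puts Te higher.
Approximate values (kJ/mol): Li 60, Sb 103, Te 190, Tl 19.
So from lowest to highest: Tl < Li < Sb < Te.

Tl < Li < Sb < Te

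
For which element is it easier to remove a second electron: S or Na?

The second ionization energy removes an electron from the +1 ion. For each element: S⁺ still has 5 valence electrons; Na⁺ is the bare [Ne] core.
Core electrons are held far more tightly than valence electrons, so Na tops the IE_2 order.
The numbers (kJ/mol): S 2252, Na 4562.
So the second ionization energies run S < Na.

S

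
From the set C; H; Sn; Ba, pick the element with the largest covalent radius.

H is in period 1, group 1; C is in period 2, group 14; Sn is in period 5, group 14; Ba is in period 6, group 2.
Across a period the added protons contract the valence shell; down a group each new principal shell makes the atom larger.
These span different periods and groups, so the two trends combine.
C > H: period and group pull opposite ways; the down-group shift dominates (75 vs 32 pm).
Sn > C: they share group 14; the group trend gives Sn the larger value.
Ba > Sn: both effects reinforce here, so Ba is clearly the larger of the two.
Approximate values (pm): H 32, C 75, Sn 140, Ba 196.
The largest covalent radius among these belongs to Ba.

Ba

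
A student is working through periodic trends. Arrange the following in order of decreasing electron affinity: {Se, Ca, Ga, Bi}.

Se, Bi, Ga, Ca

Ca is in period 4, group 2; Ga is in period 4, group 13; Se is in period 4, group 16; Bi is in period 6, group 15.
Electron affinity generally becomes more exothermic across a period toward the halogens and less exothermic down a group.
Here both period and group differ, so the two effects have to be weighed against each other.
Ga > Ca: both are in period 4; the period trend gives Ga the larger value.
Bi > Ga: period and group pull opposite ways; the across-period shift dominates (91 vs 29 kJ/mol).
Se > Bi: both effects reinforce here, so Se is clearly the higher of the two.
Tabulated electron affinity (kJ/mol): Ca 2, Ga 29, Se 195, Bi 91.
So from highest to lowest: Se > Bi > Ga > Ca.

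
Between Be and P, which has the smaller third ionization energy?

The third ionization energy removes an electron from the +2 ion. For each element: Be²⁺ is the bare [He] core; P²⁺ still has 3 valence electrons.
Pulling an electron out of a noble-gas core costs far more than removing a remaining valence electron, so Be sits at the high end of IE_3.
The numbers (kJ/mol): Be 14849, P 2914.
So the third ionization energies run P < Be.

P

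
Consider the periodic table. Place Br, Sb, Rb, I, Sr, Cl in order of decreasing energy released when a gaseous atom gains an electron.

Cl > Br > I > Sb > Rb > Sr

Atoms with high Z_eff and room in the valence shell (especially the halogens) have the most exothermic electron affinities.
These span different periods and groups, so the two trends combine.
Rb > Sr: this pair runs against the simple trend — see the exception note.
Sb > Rb: both are in period 5; the period trend gives Sb the larger value.
I > Sb: I lies to the right of Sb in period 5, so the across-period effect alone puts I higher.
Br > I: Br sits above I in group 17, so the down-group effect alone puts Br higher.
Cl > Br: Cl sits above Br in group 17, so the down-group effect alone puts Cl higher.
Note the exception: Rb has a higher electron affinity than Sr, contrary to the simple trend — adding an electron to Sr (ns²) has to open a new, higher-energy np subshell, which is unfavourable.
Approximate values (kJ/mol): Cl 349, Br 325, Rb 47, Sr 5, Sb 103, I 295.
So from highest to lowest: Cl > Br > I > Sb > Rb > Sr.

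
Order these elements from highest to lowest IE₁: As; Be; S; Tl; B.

Be is in period 2, group 2; B is in period 2, group 13; S is in period 3, group 16; As is in period 4, group 15; Tl is in period 6, group 13.
IE₁ increases left→right with effective nuclear charge and decreases top→bottom as the valence shell moves farther out.
These span different periods and groups, so the two trends combine.
B > Tl: B sits above Tl in group 13, so the down-group effect alone puts B higher.
Be > B: this pair runs against the simple trend — see the exception note.
As > Be: the two effects oppose for this pair; the across-period effect wins (947 vs 900 kJ/mol).
S > As: relative to As, both the across-period and down-group shifts push S's first ionization energy up.
Note the exception: Be has a higher first ionization energy than B, contrary to the simple trend — removing B's lone 2p electron is easier than breaking Be's filled 2s².
For reference (kJ/mol): Be 900, B 801, S 1000, As 947, Tl 589.
So from highest to lowest: S > As > Be > B > Tl.

S > As > Be > B > Tl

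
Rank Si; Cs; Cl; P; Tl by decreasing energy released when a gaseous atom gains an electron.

Cl > Si > P > Cs > Tl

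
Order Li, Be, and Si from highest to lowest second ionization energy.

Consider each +1 ion: Li⁺ is the bare [He] core; Be⁺ still has 1 valence electron; Si⁺ still has 3 valence electrons.
Pulling an electron out of a noble-gas core costs far more than removing a remaining valence electron, so Li sits at the high end of IE_2.
Valence configurations: Be⁺ [He]2s¹, Si⁺ [Ne]3s²3p¹.
Approximate IE_2 values (kJ/mol): Li 7298, Be 1757, Si 1577.
So the second ionization energies run Si < Be < Li.

Li > Be > Si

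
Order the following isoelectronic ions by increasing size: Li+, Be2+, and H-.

All of these have 2 electrons, so size is governed by nuclear charge alone: the more protons, the stronger the pull on the same electron cloud, and the smaller the ion.
Nuclear charges: Be2+ (Z=4), Li+ (Z=3), H- (Z=1).
Smallest to largest: Be2+ < Li+ < H-.

Be2+ < Li+ < H-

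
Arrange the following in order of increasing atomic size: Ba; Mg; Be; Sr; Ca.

Atomic radius shrinks across a period as nuclear charge pulls the same shell inward, and grows down a group as new shells are added.
All are in group 2, so atomic radius increases down the group.
So from smallest to largest: Be < Mg < Ca < Sr < Ba.

Be < Mg < Ca < Sr < Ba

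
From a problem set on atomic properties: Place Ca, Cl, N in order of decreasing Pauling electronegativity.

Cl > N > Ca

N is in period 2, group 15; Cl is in period 3, group 17; Ca is in period 4, group 2.
EN rises left→right (higher Z_eff, smaller atoms) and falls top→bottom (larger, more shielded atoms).
These span different periods and groups, so the two trends combine.
N > Ca: both effects reinforce here, so N is clearly the higher of the two.
Cl > N: period and group pull opposite ways; the across-period shift dominates (3.16 vs 3.04).
Approximate values (Pauling): N 3.04, Cl 3.16, Ca 1.00.
So from highest to lowest: Cl > N > Ca.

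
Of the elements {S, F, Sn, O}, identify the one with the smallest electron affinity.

Sn

O is in period 2, group 16; F is in period 2, group 17; S is in period 3, group 16; Sn is in period 5, group 14.
EA tends to increase across a period and decrease down a group, though the pattern is less regular than for IE or radius.
Here both period and group differ, so the two effects have to be weighed against each other.
O > Sn: both effects reinforce here, so O is clearly the higher of the two.
S > O: this pair runs against the simple trend — see the exception note.
F > S: relative to S, both the across-period and down-group shifts push F's electron affinity up.
Note the exception: S has a higher electron affinity than O, contrary to the simple trend — the compact 2p subshell of O repels the added electron more than S's larger 3p does.
Tabulated electron affinity (kJ/mol): O 141, F 328, S 200, Sn 107.
The smallest electron affinity among these belongs to Sn.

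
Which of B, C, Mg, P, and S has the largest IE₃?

IE_3 is the cost of taking one more electron from the +2 cation: B²⁺ still has 1 valence electron; C²⁺ still has 2 valence electrons; Mg²⁺ is the bare [Ne] core; P²⁺ still has 3 valence electrons; S²⁺ still has 4 valence electrons.
Breaking into a closed-shell core is much more expensive than removing a leftover valence electron — Mg has the largest IE_3 here.
Valence configurations: B²⁺ [He]2s¹, C²⁺ [He]2s², P²⁺ [Ne]3s²3p¹, S²⁺ [Ne]3s²3p².
The numbers (kJ/mol): B 3660, C 4620, Mg 7733, P 2914, S 3357.
Hence IE_3: P < S < B < C < Mg.

Mg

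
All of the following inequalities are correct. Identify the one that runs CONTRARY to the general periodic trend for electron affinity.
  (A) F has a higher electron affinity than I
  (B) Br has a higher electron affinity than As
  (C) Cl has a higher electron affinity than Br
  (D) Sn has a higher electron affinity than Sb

The general trend: electron affinity increases across a period and decreases down a group.
(A) F (period 2, group 17) vs I (period 5, group 17): the stated order agrees with the simple trend.
(B) Br (period 4, group 17) vs As (period 4, group 15): the stated order agrees with the simple trend.
(C) Cl (period 3, group 17) vs Br (period 4, group 17): the stated order agrees with the simple trend.
(D) Sn (period 5, group 14) vs Sb (period 5, group 15): the stated order contradicts the simple trend.
The exception is (D): adding an electron to Sb's half-filled 5p³ is unfavourable, so Sn has the more exothermic EA.

(D)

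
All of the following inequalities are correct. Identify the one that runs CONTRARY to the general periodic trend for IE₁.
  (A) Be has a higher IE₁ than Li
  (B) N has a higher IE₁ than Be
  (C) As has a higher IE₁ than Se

(C)

The general trend: IE₁ increases across a period and decreases down a group.
(A) Be (period 2, group 2) vs Li (period 2, group 1): the stated order agrees with the simple trend.
(B) N (period 2, group 15) vs Be (period 2, group 2): the stated order agrees with the simple trend.
(C) As (period 4, group 15) vs Se (period 4, group 16): the stated order contradicts the simple trend.
The exception is (C): Se (4p⁴) ionizes more easily than half-filled As (4p³).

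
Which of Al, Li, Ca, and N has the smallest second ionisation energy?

Consider each +1 ion: Al⁺ still has 2 valence electrons; Li⁺ is the bare [He] core; Ca⁺ still has 1 valence electron; N⁺ still has 4 valence electrons.
Core electrons are held far more tightly than valence electrons, so Li tops the IE_2 order.
Valence configurations: Al⁺ [Ne]3s², Ca⁺ [Ar]4s¹, N⁺ [He]2s²2p².
The numbers (kJ/mol): Al 1817, Li 7298, Ca 1145, N 2856.
Overall IE_2 order: Ca < Al < N < Li.

Ca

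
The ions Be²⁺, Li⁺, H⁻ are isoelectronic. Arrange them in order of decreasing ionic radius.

All of these have 2 electrons, so size is governed by nuclear charge alone: the more protons, the stronger the pull on the same electron cloud, and the smaller the ion.
Nuclear charges: Be²⁺ (Z=4), Li⁺ (Z=3), H⁻ (Z=1).
Largest to smallest: H⁻ > Li⁺ > Be²⁺.

H⁻ > Li⁺ > Be²⁺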